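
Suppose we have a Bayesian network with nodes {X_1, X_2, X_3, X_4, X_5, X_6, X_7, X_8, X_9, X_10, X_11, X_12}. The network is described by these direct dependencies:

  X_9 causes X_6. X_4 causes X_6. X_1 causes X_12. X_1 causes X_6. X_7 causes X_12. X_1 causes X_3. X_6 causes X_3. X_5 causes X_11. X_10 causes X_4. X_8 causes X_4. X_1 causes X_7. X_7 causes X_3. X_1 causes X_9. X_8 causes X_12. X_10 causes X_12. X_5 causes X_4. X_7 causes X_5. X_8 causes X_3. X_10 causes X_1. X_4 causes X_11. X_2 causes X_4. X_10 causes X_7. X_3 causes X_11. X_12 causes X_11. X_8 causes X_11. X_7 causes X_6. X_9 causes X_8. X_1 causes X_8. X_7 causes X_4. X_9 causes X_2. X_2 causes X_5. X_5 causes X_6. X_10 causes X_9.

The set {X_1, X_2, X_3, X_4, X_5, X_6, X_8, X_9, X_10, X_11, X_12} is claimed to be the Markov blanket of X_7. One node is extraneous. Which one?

By definition, MB(X_7) is built from X_7's parents, X_7's children, and the co-parents of X_7.
Pa(X_7) = {X_1, X_10}.
X_7 has children X_3, X_4, X_5, X_6, X_12.
Other parents of X_7's children:
  X_5's other parent is X_2.
  parents(X_4) \ {X_7} = {X_2, X_5, X_8, X_10}.
  X_12's other parents are X_1, X_8, X_10.
  parents(X_6) \ {X_7} = {X_1, X_4, X_5, X_9}.
  X_3's other parents are X_1, X_6, X_8.
MB(X_7) = {X_1, X_2, X_3, X_4, X_5, X_6, X_8, X_9, X_10, X_12}.
X_11 is neither a parent, child, nor co-parent of X_7, so it does not belong.

X_11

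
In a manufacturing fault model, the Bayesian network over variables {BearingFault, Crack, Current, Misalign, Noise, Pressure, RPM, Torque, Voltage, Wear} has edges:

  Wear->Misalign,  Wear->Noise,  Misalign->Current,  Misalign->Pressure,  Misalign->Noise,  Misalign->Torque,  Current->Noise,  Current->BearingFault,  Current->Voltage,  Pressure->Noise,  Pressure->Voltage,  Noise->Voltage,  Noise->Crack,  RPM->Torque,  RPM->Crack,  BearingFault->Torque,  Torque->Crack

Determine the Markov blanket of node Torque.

Pa(Torque) = {BearingFault, Misalign, RPM}.
Torque has child Crack.
Co-parents of Torque (other parents of its children):
  Crack: Noise, RPM
So the Markov blanket of Torque is {BearingFault, Crack, Misalign, Noise, RPM}.

{BearingFault, Crack, Misalign, Noise, RPM}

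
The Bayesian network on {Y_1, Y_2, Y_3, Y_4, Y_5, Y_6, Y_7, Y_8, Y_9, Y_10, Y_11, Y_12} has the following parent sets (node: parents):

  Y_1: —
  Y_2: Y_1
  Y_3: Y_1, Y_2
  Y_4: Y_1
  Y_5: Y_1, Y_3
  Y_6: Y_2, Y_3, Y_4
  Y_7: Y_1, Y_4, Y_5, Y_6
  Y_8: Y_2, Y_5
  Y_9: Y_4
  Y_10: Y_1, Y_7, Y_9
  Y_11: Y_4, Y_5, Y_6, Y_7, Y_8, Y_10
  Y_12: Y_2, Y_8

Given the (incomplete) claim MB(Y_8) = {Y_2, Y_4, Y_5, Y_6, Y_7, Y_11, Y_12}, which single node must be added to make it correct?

The Markov blanket of a node is its parents, its children, and the other parents of its children.
Parents of Y_8: Y_2, Y_5.
Y_8 has children Y_11, Y_12.
For each child, the remaining parents (spouses of Y_8):
  Y_11: Y_4, Y_5, Y_6, Y_7, Y_10
  Y_12: Y_2
MB(Y_8) = {Y_2, Y_4, Y_5, Y_6, Y_7, Y_10, Y_11, Y_12}.
Comparing with the claimed set, Y_10 is missing.

Y_10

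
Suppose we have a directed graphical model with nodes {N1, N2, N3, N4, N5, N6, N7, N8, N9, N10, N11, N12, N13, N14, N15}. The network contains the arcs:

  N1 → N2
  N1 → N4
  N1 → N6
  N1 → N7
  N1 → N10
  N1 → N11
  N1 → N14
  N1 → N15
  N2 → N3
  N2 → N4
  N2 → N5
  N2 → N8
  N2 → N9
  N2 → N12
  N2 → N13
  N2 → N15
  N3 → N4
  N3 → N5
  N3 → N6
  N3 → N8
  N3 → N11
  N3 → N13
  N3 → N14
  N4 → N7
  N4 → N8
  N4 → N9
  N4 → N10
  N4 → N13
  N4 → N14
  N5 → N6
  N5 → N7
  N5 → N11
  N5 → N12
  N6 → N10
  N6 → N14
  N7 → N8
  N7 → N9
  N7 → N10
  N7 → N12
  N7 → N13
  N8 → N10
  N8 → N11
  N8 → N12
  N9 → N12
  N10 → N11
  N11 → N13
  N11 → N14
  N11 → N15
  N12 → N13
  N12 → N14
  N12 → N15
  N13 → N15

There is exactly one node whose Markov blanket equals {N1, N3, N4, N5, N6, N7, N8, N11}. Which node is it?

N10

The target node must have every member of {N1, N3, N4, N5, N6, N7, N8, N11} as a parent, child, or co-parent, and no others.
Parents of N10: N1, N4, N6, N7, N8; children: N11; co-parents: N1, N3, N5, N8.
These exactly cover the given set, so the node is N10.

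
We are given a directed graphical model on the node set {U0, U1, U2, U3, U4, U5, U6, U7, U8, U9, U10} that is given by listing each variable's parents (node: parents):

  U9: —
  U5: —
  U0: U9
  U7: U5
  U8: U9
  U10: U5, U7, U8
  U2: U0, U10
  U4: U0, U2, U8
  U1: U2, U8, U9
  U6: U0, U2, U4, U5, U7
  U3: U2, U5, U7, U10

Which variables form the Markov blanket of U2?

{U0, U1, U3, U4, U5, U6, U7, U8, U9, U10}

Recall MB(v) = parents ∪ children ∪ spouses, where spouses are the other parents of v's children.
U2's parents: U0, U10.
U2 has children U1, U3, U4, U6.
Parents of each child, excluding U2:
  U4's other parents are U0, U8.
  U1 also has parents U8, U9.
  U6's other parents are U0, U4, U5, U7.
  parents(U3) \ {U2} = {U5, U7, U10}.
Union: {U0, U10} ∪ {U1, U3, U4, U6} ∪ {U0, U4, U5, U7, U8, U9, U10} = {U0, U1, U3, U4, U5, U6, U7, U8, U9, U10}.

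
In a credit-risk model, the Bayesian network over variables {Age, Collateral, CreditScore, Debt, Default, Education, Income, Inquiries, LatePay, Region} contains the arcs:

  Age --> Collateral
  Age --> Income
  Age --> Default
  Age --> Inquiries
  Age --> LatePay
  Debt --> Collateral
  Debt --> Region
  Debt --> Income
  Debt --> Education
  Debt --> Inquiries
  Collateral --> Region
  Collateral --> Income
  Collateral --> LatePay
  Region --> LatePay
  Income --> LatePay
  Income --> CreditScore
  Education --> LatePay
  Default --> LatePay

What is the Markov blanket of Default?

{Age, Collateral, Education, Income, LatePay, Region}

A node's Markov blanket = Pa ∪ Ch ∪ (parents of Ch other than the node itself).
Pa(Default) = {Age}.
Default's children: LatePay.
Parents of each child, excluding Default:
  LatePay's other parents are Age, Collateral, Education, Income, Region.
Union: {Age} ∪ {LatePay} ∪ {Age, Collateral, Education, Income, Region} = {Age, Collateral, Education, Income, LatePay, Region}.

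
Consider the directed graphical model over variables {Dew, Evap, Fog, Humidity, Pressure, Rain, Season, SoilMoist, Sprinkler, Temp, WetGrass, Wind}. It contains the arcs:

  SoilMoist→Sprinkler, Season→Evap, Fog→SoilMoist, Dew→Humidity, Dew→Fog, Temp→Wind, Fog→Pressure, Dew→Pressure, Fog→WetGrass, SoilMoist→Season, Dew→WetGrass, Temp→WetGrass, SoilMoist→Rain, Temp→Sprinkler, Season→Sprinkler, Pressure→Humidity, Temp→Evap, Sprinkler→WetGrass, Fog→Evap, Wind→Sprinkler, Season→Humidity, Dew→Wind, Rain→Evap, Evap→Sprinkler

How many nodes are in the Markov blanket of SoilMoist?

Parents of SoilMoist: Fog.
Ch(SoilMoist) = {Rain, Season, Sprinkler}.
Other parents of SoilMoist's children:
  Season: —
  Rain: —
  Sprinkler: Evap, Season, Temp, Wind
MB(SoilMoist) = {Evap, Fog, Rain, Season, Sprinkler, Temp, Wind}, which has 7 nodes.

7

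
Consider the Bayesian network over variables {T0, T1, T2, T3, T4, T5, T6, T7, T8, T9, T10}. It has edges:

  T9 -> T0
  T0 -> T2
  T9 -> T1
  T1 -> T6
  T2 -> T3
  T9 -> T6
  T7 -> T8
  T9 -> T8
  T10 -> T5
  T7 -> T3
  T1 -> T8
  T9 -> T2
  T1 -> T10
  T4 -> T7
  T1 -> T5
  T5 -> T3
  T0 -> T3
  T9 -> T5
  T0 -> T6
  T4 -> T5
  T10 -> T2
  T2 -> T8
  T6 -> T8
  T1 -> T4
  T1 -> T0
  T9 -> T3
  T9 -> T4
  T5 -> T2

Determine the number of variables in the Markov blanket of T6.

6

Recall MB(v) = parents ∪ children ∪ spouses, where spouses are the other parents of v's children.
T6's parents: T0, T1, T9.
T6's children: T8.
For each child, the remaining parents (spouses of T6):
  T8 also has parents T1, T2, T7, T9.
MB(T6) = {T0, T1, T2, T7, T8, T9}, which has 6 nodes.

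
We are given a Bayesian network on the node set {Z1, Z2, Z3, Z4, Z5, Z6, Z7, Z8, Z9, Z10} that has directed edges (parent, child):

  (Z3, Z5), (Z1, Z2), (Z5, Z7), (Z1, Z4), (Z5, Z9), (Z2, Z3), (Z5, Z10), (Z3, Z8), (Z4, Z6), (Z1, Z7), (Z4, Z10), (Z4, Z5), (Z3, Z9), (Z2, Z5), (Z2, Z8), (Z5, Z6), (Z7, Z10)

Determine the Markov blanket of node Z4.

Parents of Z4: Z1.
Z4's children: Z5, Z6, Z10.
Parents of each child, excluding Z4:
  Z5's other parents are Z2, Z3.
  parents(Z6) \ {Z4} = {Z5}.
  parents(Z10) \ {Z4} = {Z5, Z7}.
So the Markov blanket of Z4 is {Z1, Z2, Z3, Z5, Z6, Z7, Z10}.

{Z1, Z2, Z3, Z5, Z6, Z7, Z10}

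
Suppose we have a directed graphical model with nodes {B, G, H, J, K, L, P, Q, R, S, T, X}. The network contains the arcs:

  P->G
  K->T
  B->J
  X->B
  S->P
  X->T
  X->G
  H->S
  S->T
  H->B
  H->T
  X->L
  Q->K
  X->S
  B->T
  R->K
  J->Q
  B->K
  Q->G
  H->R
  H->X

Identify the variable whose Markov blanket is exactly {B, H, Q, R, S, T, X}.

The target node must have every member of {B, H, Q, R, S, T, X} as a parent, child, or co-parent, and no others.
Parents of K: B, Q, R; children: T; co-parents: B, H, S, X.
These exactly cover the given set, so the node is K.

K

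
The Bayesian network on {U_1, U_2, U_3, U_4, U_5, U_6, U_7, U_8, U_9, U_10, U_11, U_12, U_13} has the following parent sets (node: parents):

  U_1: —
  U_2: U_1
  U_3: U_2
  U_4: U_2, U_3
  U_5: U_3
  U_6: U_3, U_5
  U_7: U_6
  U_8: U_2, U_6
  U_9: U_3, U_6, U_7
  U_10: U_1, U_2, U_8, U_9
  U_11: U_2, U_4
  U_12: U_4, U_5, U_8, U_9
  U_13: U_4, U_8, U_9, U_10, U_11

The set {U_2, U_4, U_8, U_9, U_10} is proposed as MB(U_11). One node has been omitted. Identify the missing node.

By definition, MB(U_11) is built from U_11's parents, U_11's children, and the co-parents of U_11.
U_11's children: U_13.
U_11 has parents U_2, U_4.
Other parents of U_11's children:
  U_13: U_4, U_8, U_9, U_10
MB(U_11) = {U_2, U_4, U_8, U_9, U_10, U_13}.
Comparing with the claimed set, U_13 is missing.

U_13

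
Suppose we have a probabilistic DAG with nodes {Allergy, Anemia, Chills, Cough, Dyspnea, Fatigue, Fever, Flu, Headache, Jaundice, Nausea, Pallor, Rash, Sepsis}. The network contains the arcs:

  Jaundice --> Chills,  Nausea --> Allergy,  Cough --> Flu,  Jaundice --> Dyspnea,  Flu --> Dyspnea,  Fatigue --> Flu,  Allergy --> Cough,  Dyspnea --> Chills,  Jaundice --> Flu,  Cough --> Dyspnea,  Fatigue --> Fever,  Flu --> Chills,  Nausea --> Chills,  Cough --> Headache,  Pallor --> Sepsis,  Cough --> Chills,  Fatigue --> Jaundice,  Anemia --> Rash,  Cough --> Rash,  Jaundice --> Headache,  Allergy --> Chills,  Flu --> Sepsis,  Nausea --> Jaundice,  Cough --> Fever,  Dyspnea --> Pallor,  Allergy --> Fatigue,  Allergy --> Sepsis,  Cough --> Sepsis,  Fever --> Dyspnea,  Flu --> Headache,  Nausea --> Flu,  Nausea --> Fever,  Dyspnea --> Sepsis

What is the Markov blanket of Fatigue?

{Allergy, Cough, Fever, Flu, Jaundice, Nausea}

By definition, MB(Fatigue) is built from Fatigue's parents, Fatigue's children, and the co-parents of Fatigue.
Fatigue has parent Allergy.
Children of Fatigue: Fever, Flu, Jaundice.
Parents of each child, excluding Fatigue:
  parents(Jaundice) \ {Fatigue} = {Nausea}.
  Flu also has parents Cough, Jaundice, Nausea.
  Fever's other parents are Cough, Nausea.
So the Markov blanket of Fatigue is {Allergy, Cough, Fever, Flu, Jaundice, Nausea}.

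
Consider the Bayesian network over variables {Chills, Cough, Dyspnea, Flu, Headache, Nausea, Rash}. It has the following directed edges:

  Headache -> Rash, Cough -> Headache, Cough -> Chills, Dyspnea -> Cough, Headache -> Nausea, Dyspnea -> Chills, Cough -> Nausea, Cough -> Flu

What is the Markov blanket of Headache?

{Cough, Nausea, Rash}

A node's Markov blanket = Pa ∪ Ch ∪ (parents of Ch other than the node itself).
Pa(Headache) = {Cough}.
Children of Headache: Nausea, Rash.
Other parents of Headache's children:
  Nausea's other parent is Cough.
  Rash has no other parent.
MB(Headache) = {Cough, Nausea, Rash}.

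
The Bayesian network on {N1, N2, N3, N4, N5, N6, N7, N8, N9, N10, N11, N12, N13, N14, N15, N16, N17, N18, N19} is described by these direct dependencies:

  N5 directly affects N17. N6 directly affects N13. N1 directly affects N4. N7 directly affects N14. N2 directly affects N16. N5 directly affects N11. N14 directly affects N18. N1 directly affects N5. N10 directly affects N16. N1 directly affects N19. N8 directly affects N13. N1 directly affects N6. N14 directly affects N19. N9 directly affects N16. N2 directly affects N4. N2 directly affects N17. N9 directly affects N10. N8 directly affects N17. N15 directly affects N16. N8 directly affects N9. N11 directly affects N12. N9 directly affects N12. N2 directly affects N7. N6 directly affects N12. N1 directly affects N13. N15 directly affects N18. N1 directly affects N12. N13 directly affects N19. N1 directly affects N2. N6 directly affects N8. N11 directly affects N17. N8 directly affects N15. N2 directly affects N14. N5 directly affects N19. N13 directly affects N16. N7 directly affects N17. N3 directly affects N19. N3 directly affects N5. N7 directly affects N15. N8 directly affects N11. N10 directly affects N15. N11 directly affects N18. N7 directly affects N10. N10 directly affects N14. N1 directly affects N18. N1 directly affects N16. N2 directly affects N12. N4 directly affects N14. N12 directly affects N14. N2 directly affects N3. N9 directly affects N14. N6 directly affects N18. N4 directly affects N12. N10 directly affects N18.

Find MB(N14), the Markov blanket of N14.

{N1, N2, N3, N4, N5, N6, N7, N9, N10, N11, N12, N13, N15, N18, N19}

A node's Markov blanket = Pa ∪ Ch ∪ (parents of Ch other than the node itself).
Pa(N14) = {N2, N4, N7, N9, N10, N12}.
N14's children: N18, N19.
Parents of each child, excluding N14:
  N18: N1, N6, N10, N11, N15
  N19: N1, N3, N5, N13
So the Markov blanket of N14 is {N1, N2, N3, N4, N5, N6, N7, N9, N10, N11, N12, N13, N15, N18, N19}.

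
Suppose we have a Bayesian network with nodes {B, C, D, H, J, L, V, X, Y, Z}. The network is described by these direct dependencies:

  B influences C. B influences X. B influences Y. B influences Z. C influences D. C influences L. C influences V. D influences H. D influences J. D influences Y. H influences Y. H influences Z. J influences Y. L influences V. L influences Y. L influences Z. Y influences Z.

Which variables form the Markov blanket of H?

By definition, MB(H) is built from H's parents, H's children, and the co-parents of H.
H's parents: D.
Children of H: Y, Z.
Co-parents of H (other parents of its children):
  Y: B, D, J, L
  Z: B, L, Y
So the Markov blanket of H is {B, D, J, L, Y, Z}.

{B, D, J, L, Y, Z}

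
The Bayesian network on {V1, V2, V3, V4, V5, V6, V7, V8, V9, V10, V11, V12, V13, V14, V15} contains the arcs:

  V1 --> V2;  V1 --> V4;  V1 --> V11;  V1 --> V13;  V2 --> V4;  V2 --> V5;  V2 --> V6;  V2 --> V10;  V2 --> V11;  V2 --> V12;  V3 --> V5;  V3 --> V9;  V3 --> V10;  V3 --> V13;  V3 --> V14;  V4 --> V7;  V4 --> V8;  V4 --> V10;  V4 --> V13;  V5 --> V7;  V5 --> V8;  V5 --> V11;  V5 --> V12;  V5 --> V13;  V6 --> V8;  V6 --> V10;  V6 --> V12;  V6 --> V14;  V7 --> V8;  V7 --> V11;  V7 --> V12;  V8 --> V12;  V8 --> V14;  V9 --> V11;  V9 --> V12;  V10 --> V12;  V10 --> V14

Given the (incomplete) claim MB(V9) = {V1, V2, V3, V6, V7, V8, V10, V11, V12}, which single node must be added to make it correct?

V5

By definition, MB(V9) is built from V9's parents, V9's children, and the co-parents of V9.
Pa(V9) = {V3}.
Ch(V9) = {V11, V12}.
For each child, the remaining parents (spouses of V9):
  parents(V11) \ {V9} = {V1, V2, V5, V7}.
  V12's other parents are V2, V5, V6, V7, V8, V10.
MB(V9) = {V1, V2, V3, V5, V6, V7, V8, V10, V11, V12}.
Comparing with the claimed set, V5 is missing.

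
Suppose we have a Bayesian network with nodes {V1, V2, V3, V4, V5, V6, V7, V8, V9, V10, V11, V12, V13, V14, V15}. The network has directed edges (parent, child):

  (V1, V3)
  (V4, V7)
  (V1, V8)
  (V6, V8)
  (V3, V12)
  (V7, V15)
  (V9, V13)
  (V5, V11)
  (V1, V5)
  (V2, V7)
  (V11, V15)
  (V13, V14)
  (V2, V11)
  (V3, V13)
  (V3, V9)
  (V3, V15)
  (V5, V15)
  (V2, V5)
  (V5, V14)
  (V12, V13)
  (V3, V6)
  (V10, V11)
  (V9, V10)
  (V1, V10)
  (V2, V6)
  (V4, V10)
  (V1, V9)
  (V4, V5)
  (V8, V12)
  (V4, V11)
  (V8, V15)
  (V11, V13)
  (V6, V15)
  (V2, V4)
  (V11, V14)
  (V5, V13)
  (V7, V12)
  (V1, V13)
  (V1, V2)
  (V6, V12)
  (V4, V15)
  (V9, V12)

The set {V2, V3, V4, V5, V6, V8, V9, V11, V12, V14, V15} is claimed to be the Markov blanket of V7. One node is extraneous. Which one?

Recall MB(v) = parents ∪ children ∪ spouses, where spouses are the other parents of v's children.
V7's parents: V2, V4.
Children of V7: V12, V15.
Other parents of V7's children:
  V12: V3, V6, V8, V9
  V15: V3, V4, V5, V6, V8, V11
MB(V7) = {V2, V3, V4, V5, V6, V8, V9, V11, V12, V15}.
V14 is neither a parent, child, nor co-parent of V7, so it does not belong.

V14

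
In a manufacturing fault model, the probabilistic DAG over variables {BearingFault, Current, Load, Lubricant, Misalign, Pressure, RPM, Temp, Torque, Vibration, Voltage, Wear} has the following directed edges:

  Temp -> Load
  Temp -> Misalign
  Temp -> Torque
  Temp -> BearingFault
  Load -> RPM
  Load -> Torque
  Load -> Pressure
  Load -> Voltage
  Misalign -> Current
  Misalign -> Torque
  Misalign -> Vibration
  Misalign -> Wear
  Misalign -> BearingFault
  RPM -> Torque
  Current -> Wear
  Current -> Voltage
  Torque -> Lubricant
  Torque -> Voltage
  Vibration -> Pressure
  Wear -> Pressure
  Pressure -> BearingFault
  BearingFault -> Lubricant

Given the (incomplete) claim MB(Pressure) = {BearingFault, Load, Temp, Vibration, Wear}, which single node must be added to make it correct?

Misalign

Children of Pressure: BearingFault.
Pressure's parents: Load, Vibration, Wear.
Co-parents of Pressure (other parents of its children):
  BearingFault: Misalign, Temp
MB(Pressure) = {BearingFault, Load, Misalign, Temp, Vibration, Wear}.
Comparing with the claimed set, Misalign is missing.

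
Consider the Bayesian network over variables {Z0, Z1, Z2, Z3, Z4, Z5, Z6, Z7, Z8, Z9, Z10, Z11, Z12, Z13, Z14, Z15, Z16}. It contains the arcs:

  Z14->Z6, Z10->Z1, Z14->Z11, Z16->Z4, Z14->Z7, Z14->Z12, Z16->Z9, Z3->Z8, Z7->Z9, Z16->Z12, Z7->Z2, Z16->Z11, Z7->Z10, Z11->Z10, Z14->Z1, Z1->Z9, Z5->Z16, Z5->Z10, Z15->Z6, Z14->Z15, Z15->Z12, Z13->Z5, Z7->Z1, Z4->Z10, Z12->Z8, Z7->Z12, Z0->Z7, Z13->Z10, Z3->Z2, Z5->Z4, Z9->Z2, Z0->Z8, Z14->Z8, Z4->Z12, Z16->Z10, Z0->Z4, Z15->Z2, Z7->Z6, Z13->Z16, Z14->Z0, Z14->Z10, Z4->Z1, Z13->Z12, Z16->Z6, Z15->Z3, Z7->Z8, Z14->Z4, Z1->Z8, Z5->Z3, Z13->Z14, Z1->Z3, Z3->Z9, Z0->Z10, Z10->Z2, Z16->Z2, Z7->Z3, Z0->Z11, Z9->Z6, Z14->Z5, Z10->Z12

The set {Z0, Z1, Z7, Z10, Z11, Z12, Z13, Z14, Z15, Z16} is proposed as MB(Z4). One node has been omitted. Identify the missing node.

Pa(Z4) = {Z0, Z5, Z14, Z16}.
Ch(Z4) = {Z1, Z10, Z12}.
Co-parents of Z4 (other parents of its children):
  Z10: Z0, Z5, Z7, Z11, Z13, Z14, Z16
  Z1: Z7, Z10, Z14
  Z12: Z7, Z10, Z13, Z14, Z15, Z16
MB(Z4) = {Z0, Z1, Z5, Z7, Z10, Z11, Z12, Z13, Z14, Z15, Z16}.
Comparing with the claimed set, Z5 is missing.

Z5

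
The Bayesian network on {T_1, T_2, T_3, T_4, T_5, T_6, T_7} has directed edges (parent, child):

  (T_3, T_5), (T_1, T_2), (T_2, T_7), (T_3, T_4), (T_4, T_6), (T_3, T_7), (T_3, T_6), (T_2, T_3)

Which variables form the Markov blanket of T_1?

A node's Markov blanket = Pa ∪ Ch ∪ (parents of Ch other than the node itself).
T_1 has no parents.
T_1 has child T_2.
Parents of each child, excluding T_1:
  T_2: no additional parents.
So the Markov blanket of T_1 is {T_2}.

{T_2}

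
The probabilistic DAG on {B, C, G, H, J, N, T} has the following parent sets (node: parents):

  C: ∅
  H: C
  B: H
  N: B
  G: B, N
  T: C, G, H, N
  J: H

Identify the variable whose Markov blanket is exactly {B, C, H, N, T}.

G

The target node must have every member of {B, C, H, N, T} as a parent, child, or co-parent, and no others.
Parents of G: B, N; children: T; co-parents: C, H, N.
These exactly cover the given set, so the node is G.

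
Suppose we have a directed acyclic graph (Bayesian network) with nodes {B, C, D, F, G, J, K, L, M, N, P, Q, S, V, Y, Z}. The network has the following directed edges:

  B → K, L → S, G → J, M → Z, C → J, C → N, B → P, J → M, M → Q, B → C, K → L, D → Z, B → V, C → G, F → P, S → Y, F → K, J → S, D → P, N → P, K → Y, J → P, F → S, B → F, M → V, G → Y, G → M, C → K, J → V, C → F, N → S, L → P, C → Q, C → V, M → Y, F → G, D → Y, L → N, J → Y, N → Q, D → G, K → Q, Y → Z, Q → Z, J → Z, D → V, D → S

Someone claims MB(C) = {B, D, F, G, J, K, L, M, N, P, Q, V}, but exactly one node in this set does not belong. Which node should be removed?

P

By definition, MB(C) is built from C's parents, C's children, and the co-parents of C.
C has parent B.
C has children F, G, J, K, N, Q, V.
For each child, the remaining parents (spouses of C):
  F: B
  G: D, F
  J: G
  K: B, F
  N: L
  Q: K, M, N
  V: B, D, J, M
MB(C) = {B, D, F, G, J, K, L, M, N, Q, V}.
P is neither a parent, child, nor co-parent of C, so it does not belong.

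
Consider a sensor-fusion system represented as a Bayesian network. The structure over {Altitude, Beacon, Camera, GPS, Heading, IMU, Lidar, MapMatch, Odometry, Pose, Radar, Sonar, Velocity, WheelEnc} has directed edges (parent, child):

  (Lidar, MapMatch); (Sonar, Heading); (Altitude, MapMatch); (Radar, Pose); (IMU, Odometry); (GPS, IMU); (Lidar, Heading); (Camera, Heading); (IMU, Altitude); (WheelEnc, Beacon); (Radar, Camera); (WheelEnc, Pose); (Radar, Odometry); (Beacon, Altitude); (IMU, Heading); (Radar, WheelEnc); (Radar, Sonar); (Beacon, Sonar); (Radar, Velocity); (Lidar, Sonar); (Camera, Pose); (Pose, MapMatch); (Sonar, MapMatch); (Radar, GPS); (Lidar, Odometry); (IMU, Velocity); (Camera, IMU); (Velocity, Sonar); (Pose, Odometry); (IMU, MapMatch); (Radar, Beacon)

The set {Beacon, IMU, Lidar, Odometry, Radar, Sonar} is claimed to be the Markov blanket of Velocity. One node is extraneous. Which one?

By definition, MB(Velocity) is built from Velocity's parents, Velocity's children, and the co-parents of Velocity.
Pa(Velocity) = {IMU, Radar}.
Velocity has child Sonar.
Other parents of Velocity's children:
  parents(Sonar) \ {Velocity} = {Beacon, Lidar, Radar}.
MB(Velocity) = {Beacon, IMU, Lidar, Radar, Sonar}.
Odometry is neither a parent, child, nor co-parent of Velocity, so it does not belong.

Odometry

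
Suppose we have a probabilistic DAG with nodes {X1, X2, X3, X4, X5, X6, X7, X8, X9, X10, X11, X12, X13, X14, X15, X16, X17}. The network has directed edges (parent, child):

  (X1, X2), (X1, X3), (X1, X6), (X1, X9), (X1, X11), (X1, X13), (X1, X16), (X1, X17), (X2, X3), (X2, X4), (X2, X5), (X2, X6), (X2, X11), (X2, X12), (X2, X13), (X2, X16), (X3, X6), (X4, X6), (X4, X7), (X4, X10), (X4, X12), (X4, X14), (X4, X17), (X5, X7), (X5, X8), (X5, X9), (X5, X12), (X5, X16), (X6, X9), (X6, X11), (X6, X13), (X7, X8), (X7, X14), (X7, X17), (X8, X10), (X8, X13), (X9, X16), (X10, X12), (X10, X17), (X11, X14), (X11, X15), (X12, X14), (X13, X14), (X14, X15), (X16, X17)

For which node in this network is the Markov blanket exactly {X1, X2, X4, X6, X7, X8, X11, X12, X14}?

X13

The target node must have every member of {X1, X2, X4, X6, X7, X8, X11, X12, X14} as a parent, child, or co-parent, and no others.
Parents of X13: X1, X2, X6, X8; children: X14; co-parents: X4, X7, X11, X12.
These exactly cover the given set, so the node is X13.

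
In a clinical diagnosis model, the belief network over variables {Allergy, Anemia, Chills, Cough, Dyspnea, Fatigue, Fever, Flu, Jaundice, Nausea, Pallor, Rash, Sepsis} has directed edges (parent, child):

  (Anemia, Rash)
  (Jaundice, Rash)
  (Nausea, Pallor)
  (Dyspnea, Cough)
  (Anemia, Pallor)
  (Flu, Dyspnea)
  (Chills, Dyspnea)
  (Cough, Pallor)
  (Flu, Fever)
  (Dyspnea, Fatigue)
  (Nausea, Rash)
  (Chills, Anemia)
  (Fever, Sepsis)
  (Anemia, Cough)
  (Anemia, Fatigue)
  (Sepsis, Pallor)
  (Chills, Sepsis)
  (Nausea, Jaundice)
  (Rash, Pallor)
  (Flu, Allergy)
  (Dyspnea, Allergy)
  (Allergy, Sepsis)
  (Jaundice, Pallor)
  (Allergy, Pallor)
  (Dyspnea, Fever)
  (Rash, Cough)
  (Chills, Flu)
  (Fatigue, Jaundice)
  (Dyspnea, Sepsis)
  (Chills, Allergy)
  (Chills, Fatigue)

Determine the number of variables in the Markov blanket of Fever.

5

By definition, MB(Fever) is built from Fever's parents, Fever's children, and the co-parents of Fever.
Ch(Fever) = {Sepsis}.
Fever has parents Dyspnea, Flu.
Other parents of Fever's children:
  parents(Sepsis) \ {Fever} = {Allergy, Chills, Dyspnea}.
MB(Fever) = {Allergy, Chills, Dyspnea, Flu, Sepsis}, which has 5 nodes.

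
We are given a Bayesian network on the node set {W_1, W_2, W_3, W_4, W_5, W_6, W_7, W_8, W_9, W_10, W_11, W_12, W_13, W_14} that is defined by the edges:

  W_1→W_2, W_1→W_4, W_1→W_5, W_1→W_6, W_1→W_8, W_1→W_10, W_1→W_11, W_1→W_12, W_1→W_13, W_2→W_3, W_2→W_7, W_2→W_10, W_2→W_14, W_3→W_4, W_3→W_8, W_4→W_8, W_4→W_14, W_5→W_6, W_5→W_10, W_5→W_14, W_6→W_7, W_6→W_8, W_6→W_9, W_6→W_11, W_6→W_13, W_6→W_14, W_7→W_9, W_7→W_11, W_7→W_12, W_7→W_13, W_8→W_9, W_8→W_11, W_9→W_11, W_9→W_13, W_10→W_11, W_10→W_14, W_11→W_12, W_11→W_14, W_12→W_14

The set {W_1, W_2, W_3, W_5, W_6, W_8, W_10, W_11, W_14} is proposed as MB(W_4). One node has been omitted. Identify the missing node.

W_12

W_4's parents: W_1, W_3.
W_4's children: W_8, W_14.
Other parents of W_4's children:
  W_8: W_1, W_3, W_6
  W_14: W_2, W_5, W_6, W_10, W_11, W_12
MB(W_4) = {W_1, W_2, W_3, W_5, W_6, W_8, W_10, W_11, W_12, W_14}.
Comparing with the claimed set, W_12 is missing.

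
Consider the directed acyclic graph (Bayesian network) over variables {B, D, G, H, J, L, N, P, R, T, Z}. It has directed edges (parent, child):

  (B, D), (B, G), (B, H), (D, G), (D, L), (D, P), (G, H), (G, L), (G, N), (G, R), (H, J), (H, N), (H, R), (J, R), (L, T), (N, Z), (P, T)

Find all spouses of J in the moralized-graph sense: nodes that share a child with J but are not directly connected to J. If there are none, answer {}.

Children of J: R.
  R also has parents G, H.
Excluding nodes already adjacent to J (H, R), the co-parent-only contribution is {G}.

{G}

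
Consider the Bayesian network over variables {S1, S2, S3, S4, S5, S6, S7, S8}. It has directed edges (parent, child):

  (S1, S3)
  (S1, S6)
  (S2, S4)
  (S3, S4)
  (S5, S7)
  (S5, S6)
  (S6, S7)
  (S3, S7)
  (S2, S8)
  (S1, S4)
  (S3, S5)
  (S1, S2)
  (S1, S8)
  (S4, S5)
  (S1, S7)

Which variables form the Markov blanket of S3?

{S1, S2, S4, S5, S6, S7}

Pa(S3) = {S1}.
S3's children: S4, S5, S7.
Co-parents of S3 (other parents of its children):
  S4 also has parents S1, S2.
  S5's other parent is S4.
  S7 also has parents S1, S5, S6.
MB(S3) = {S1, S2, S4, S5, S6, S7}.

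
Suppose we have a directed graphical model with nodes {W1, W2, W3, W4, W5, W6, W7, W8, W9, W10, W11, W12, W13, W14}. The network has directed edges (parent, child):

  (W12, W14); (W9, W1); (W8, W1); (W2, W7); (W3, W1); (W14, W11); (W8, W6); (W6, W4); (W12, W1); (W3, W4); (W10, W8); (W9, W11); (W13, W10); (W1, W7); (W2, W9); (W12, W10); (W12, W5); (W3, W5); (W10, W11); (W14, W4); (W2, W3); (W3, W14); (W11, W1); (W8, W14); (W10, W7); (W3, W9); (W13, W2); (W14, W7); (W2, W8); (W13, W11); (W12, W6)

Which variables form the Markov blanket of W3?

{W1, W2, W4, W5, W6, W8, W9, W11, W12, W14}

The Markov blanket of a node is its parents, its children, and the other parents of its children.
Pa(W3) = {W2}.
W3's children: W1, W4, W5, W9, W14.
Parents of each child, excluding W3:
  parents(W9) \ {W3} = {W2}.
  parents(W14) \ {W3} = {W8, W12}.
  W5's other parent is W12.
  parents(W1) \ {W3} = {W8, W9, W11, W12}.
  parents(W4) \ {W3} = {W6, W14}.
Taking the union gives {W1, W2, W4, W5, W6, W8, W9, W11, W12, W14}.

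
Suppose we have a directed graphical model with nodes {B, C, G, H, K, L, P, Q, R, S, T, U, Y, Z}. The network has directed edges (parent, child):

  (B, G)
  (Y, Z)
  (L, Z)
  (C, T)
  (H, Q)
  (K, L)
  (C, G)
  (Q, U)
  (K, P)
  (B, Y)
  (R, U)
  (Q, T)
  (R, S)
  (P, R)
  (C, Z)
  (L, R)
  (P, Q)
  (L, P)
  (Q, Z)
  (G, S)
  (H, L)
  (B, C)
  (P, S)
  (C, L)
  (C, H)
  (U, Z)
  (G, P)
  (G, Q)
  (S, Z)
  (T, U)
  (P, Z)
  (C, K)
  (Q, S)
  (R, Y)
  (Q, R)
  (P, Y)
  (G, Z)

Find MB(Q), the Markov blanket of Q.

Recall MB(v) = parents ∪ children ∪ spouses, where spouses are the other parents of v's children.
Parents of Q: G, H, P.
Q has children R, S, T, U, Z.
For each child, the remaining parents (spouses of Q):
  R: L, P
  S: G, P, R
  T: C
  U: R, T
  Z: C, G, L, P, S, U, Y
MB(Q) = {C, G, H, L, P, R, S, T, U, Y, Z}.

{C, G, H, L, P, R, S, T, U, Y, Z}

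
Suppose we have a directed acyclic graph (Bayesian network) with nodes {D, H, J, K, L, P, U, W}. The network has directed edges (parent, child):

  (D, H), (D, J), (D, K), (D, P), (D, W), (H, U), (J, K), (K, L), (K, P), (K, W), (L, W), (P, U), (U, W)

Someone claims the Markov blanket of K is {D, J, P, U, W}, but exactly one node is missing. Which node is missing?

By definition, MB(K) is built from K's parents, K's children, and the co-parents of K.
K has parents D, J.
K has children L, P, W.
For each child, the remaining parents (spouses of K):
  L: —
  P: D
  W: D, L, U
MB(K) = {D, J, L, P, U, W}.
Comparing with the claimed set, L is missing.

L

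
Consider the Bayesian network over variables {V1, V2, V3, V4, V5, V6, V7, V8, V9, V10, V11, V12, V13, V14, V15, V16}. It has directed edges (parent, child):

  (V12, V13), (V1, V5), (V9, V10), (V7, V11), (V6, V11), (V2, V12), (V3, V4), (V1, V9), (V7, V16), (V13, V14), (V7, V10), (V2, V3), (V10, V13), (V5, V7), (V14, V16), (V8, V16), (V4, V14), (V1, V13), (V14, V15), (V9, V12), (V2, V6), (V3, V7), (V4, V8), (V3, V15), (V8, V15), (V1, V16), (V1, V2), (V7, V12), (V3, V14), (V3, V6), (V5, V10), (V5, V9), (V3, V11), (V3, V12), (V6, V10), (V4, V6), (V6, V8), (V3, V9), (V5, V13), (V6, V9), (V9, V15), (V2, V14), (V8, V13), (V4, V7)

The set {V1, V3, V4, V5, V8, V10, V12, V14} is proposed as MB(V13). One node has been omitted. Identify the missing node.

V2

V13's parents: V1, V5, V8, V10, V12.
Children of V13: V14.
Other parents of V13's children:
  parents(V14) \ {V13} = {V2, V3, V4}.
MB(V13) = {V1, V2, V3, V4, V5, V8, V10, V12, V14}.
Comparing with the claimed set, V2 is missing.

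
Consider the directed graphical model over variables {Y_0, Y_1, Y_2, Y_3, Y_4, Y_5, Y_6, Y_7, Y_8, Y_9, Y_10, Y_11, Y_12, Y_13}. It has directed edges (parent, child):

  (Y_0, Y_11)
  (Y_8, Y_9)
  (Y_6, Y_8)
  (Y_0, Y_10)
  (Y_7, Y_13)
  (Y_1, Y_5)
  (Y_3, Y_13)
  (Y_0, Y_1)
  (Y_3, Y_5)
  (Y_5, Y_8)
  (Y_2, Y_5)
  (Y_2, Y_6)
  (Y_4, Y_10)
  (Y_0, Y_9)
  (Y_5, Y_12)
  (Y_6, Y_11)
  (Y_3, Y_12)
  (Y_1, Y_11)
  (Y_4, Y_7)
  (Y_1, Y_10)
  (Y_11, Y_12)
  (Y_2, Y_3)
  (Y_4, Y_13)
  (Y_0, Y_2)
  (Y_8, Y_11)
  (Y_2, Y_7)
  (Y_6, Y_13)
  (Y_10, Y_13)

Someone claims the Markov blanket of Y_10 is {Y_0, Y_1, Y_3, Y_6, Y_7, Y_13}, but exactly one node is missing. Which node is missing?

The Markov blanket of a node is its parents, its children, and the other parents of its children.
Y_10's parents: Y_0, Y_1, Y_4.
Y_10's children: Y_13.
For each child, the remaining parents (spouses of Y_10):
  Y_13: Y_3, Y_4, Y_6, Y_7
MB(Y_10) = {Y_0, Y_1, Y_3, Y_4, Y_6, Y_7, Y_13}.
Comparing with the claimed set, Y_4 is missing.

Y_4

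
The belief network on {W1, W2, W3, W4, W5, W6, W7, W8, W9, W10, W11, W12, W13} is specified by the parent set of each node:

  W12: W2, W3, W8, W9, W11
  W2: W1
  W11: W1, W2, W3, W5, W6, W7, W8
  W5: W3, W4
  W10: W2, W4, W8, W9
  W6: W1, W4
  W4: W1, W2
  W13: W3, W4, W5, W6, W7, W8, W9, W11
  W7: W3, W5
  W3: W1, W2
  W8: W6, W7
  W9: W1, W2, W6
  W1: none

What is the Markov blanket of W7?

Recall MB(v) = parents ∪ children ∪ spouses, where spouses are the other parents of v's children.
W7's parents: W3, W5.
Children of W7: W8, W11, W13.
Co-parents of W7 (other parents of its children):
  W8 also has parent W6.
  parents(W11) \ {W7} = {W1, W2, W3, W5, W6, W8}.
  parents(W13) \ {W7} = {W3, W4, W5, W6, W8, W9, W11}.
So the Markov blanket of W7 is {W1, W2, W3, W4, W5, W6, W8, W9, W11, W13}.

{W1, W2, W3, W4, W5, W6, W8, W9, W11, W13}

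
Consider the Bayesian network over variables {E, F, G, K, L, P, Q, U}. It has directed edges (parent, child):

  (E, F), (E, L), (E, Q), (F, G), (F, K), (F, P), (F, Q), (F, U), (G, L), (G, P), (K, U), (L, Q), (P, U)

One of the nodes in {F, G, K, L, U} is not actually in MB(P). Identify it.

P has parents F, G.
P's children: U.
Other parents of P's children:
  parents(U) \ {P} = {F, K}.
MB(P) = {F, G, K, U}.
L is neither a parent, child, nor co-parent of P, so it does not belong.

L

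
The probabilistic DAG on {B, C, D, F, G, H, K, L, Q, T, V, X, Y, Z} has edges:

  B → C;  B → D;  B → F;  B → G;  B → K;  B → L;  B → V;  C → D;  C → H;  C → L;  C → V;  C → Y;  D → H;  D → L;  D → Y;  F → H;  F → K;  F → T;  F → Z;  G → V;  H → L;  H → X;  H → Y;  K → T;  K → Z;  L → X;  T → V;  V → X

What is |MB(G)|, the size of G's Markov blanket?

4

A node's Markov blanket = Pa ∪ Ch ∪ (parents of Ch other than the node itself).
Children of G: V.
G's parents: B.
Other parents of G's children:
  V: B, C, T
MB(G) = {B, C, T, V}, which has 4 nodes.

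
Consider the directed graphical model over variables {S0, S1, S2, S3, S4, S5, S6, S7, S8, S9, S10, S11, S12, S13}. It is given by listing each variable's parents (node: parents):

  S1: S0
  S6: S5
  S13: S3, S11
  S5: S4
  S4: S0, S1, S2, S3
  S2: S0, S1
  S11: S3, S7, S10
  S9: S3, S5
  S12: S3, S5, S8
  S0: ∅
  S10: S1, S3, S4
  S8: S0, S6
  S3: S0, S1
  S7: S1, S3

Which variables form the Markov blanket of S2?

{S0, S1, S3, S4}

S2's parents: S0, S1.
S2 has child S4.
Parents of each child, excluding S2:
  S4 also has parents S0, S1, S3.
Taking the union gives {S0, S1, S3, S4}.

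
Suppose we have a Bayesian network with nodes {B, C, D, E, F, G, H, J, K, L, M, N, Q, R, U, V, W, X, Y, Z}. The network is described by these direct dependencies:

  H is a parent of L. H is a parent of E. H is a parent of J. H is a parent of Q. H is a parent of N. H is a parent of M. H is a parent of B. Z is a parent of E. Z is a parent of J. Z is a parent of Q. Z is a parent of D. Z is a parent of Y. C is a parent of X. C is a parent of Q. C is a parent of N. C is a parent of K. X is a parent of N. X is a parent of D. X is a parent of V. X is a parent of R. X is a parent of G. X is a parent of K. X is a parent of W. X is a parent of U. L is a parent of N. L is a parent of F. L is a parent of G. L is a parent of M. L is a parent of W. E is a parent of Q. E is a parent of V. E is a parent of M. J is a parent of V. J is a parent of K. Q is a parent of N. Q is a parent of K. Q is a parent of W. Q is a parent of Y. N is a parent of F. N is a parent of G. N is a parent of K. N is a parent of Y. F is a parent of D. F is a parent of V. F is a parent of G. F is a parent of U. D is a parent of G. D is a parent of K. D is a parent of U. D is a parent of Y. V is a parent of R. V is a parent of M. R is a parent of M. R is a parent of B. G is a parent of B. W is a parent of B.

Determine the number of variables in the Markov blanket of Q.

Q has parents C, E, H, Z.
Q's children: K, N, W, Y.
Co-parents of Q (other parents of its children):
  N also has parents C, H, L, X.
  K also has parents C, D, J, N, X.
  W also has parents L, X.
  Y's other parents are D, N, Z.
MB(Q) = {C, D, E, H, J, K, L, N, W, X, Y, Z}, which has 12 nodes.

12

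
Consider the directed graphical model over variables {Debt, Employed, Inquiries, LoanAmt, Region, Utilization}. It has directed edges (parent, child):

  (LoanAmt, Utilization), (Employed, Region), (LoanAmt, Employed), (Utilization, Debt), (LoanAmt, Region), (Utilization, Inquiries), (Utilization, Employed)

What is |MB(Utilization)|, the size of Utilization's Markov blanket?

4

The Markov blanket of a node is its parents, its children, and the other parents of its children.
Pa(Utilization) = {LoanAmt}.
Children of Utilization: Debt, Employed, Inquiries.
Co-parents of Utilization (other parents of its children):
  Debt: no additional parents.
  parents(Employed) \ {Utilization} = {LoanAmt}.
  Inquiries: no additional parents.
MB(Utilization) = {Debt, Employed, Inquiries, LoanAmt}, which has 4 nodes.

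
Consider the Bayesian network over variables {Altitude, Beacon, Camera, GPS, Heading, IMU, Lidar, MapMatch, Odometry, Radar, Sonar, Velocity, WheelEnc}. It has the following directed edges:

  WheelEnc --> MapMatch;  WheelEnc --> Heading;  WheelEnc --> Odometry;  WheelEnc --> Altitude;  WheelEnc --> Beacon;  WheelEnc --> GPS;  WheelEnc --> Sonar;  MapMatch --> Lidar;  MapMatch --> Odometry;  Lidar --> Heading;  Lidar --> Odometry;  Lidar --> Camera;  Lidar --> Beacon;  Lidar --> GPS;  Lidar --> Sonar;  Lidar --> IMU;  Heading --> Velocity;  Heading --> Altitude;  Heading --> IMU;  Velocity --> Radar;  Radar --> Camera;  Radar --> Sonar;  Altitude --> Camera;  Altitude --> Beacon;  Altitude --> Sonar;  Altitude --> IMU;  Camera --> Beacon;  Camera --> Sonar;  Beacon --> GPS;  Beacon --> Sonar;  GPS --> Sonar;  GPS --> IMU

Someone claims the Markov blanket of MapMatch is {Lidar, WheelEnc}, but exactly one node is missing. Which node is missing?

Recall MB(v) = parents ∪ children ∪ spouses, where spouses are the other parents of v's children.
MapMatch has children Lidar, Odometry.
MapMatch has parent WheelEnc.
Other parents of MapMatch's children:
  Lidar: —
  Odometry: Lidar, WheelEnc
MB(MapMatch) = {Lidar, Odometry, WheelEnc}.
Comparing with the claimed set, Odometry is missing.

Odometry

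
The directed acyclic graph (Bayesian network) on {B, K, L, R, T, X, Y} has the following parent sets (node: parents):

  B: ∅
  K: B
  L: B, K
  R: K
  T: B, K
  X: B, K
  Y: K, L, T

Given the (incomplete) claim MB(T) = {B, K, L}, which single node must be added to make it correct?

Children of T: Y.
Parents of T: B, K.
Co-parents of T (other parents of its children):
  parents(Y) \ {T} = {K, L}.
MB(T) = {B, K, L, Y}.
Comparing with the claimed set, Y is missing.

Y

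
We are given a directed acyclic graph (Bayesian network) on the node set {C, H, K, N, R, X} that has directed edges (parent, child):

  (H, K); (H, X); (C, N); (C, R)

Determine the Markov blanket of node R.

{C}

Recall MB(v) = parents ∪ children ∪ spouses, where spouses are the other parents of v's children.
R's children: none.
Pa(R) = {C}.
With no children, R has no spouses; the co-parent set is empty.
Union: {C} ∪ {} ∪ {} = {C}.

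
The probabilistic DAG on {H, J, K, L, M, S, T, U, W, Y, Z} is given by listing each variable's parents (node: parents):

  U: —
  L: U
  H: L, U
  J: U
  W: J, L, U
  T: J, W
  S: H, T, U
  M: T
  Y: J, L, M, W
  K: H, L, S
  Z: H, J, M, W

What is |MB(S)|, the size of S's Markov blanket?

5

Parents of S: H, T, U.
Children of S: K.
Parents of each child, excluding S:
  K also has parents H, L.
MB(S) = {H, K, L, T, U}, which has 5 nodes.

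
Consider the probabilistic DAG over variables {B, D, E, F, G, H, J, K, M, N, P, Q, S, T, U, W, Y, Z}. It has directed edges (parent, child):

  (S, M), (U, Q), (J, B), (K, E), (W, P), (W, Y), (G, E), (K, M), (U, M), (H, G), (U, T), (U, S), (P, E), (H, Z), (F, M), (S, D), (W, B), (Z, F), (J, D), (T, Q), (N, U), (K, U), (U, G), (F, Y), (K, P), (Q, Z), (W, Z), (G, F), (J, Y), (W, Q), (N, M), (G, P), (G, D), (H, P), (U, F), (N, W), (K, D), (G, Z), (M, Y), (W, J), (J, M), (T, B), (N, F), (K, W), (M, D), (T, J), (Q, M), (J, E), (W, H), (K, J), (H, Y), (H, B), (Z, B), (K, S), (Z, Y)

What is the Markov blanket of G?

G has parents H, U.
G has children D, E, F, P, Z.
Parents of each child, excluding G:
  Z: H, Q, W
  F: N, U, Z
  P: H, K, W
  E: J, K, P
  D: J, K, M, S
Taking the union gives {D, E, F, H, J, K, M, N, P, Q, S, U, W, Z}.

{D, E, F, H, J, K, M, N, P, Q, S, U, W, Z}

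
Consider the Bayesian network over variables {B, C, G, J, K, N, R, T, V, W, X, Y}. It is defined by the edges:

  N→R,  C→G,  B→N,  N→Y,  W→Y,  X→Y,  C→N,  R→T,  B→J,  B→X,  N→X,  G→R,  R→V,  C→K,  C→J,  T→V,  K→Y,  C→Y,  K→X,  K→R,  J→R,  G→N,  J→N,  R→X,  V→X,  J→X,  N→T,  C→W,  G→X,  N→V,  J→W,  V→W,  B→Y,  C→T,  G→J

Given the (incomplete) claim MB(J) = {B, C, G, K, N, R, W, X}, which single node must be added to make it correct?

V

J has children N, R, W, X.
J has parents B, C, G.
Parents of each child, excluding J:
  parents(N) \ {J} = {B, C, G}.
  R's other parents are G, K, N.
  parents(W) \ {J} = {C, V}.
  X also has parents B, G, K, N, R, V.
MB(J) = {B, C, G, K, N, R, V, W, X}.
Comparing with the claimed set, V is missing.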